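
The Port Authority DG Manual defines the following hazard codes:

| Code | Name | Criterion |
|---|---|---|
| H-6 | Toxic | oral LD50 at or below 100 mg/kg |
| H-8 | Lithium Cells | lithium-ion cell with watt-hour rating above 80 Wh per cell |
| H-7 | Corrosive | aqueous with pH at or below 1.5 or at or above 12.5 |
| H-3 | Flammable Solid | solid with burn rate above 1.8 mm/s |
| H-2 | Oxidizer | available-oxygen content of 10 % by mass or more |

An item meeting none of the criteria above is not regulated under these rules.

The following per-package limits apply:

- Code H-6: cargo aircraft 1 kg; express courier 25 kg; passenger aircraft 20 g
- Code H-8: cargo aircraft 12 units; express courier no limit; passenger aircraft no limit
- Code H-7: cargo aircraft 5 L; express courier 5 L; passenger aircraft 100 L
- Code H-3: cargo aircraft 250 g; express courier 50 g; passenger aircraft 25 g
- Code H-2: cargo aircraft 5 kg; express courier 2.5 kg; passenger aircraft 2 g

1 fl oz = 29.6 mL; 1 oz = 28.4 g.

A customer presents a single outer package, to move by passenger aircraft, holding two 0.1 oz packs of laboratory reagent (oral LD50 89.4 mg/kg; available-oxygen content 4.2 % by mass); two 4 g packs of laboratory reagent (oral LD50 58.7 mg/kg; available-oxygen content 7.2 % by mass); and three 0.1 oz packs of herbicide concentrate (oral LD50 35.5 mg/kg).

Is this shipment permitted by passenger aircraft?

No

Laboratory reagent: oral LD50 89.4 mg/kg ≤ 100 mg/kg → Code H-6 (Toxic).
With oral LD50 58.7 mg/kg (≤ 100 mg/kg), the laboratory reagent falls in Code H-6.
Oral LD50 35.5 mg/kg meets the Code H-6 criterion (Toxic), so the herbicide concentrate is Code H-6.
Code H-6 net quantity: (two 0.1 oz packs = 5.68 g) + (two 4 g packs = 8 g) + (three 0.1 oz packs = 8.52 g) = 22.2 g.
22.2 g exceeds the passenger aircraft limit of 20 g for Code H-6.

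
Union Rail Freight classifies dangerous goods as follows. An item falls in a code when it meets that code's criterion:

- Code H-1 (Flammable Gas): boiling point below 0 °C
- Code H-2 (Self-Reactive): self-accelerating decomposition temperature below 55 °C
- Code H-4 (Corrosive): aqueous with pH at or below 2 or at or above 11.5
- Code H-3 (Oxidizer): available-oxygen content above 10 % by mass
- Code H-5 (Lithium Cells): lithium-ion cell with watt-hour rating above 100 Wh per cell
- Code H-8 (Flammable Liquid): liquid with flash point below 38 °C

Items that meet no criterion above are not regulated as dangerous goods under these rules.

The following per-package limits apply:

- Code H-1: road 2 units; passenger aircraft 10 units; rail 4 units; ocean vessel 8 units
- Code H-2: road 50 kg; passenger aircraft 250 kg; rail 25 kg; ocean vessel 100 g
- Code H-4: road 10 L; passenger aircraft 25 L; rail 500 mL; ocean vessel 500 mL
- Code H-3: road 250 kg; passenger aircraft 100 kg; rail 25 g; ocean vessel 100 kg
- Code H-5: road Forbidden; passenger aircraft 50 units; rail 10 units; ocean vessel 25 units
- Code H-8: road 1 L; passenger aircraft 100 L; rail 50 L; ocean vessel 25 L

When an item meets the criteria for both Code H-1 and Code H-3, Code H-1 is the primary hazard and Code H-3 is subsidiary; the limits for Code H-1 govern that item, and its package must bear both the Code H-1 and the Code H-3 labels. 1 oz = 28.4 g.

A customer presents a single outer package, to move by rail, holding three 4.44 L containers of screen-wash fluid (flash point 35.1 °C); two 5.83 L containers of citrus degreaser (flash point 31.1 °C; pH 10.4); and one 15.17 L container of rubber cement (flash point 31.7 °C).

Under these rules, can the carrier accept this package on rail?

Yes

With flash point 35.1 °C (< 38 °C), the screen-wash fluid falls in Code H-8.
Flash point 31.1 °C meets the Code H-8 criterion (Flammable Liquid), so the citrus degreaser is Code H-8.
With flash point 31.7 °C (< 38 °C), the rubber cement falls in Code H-8.
Total Code H-8: (three 4.44 L containers = 13.32 L) + (two 5.83 L containers = 11.66 L) + 15.17 L = 40.15 L.
40.15 L is within the rail limit of 50 L for Code H-8.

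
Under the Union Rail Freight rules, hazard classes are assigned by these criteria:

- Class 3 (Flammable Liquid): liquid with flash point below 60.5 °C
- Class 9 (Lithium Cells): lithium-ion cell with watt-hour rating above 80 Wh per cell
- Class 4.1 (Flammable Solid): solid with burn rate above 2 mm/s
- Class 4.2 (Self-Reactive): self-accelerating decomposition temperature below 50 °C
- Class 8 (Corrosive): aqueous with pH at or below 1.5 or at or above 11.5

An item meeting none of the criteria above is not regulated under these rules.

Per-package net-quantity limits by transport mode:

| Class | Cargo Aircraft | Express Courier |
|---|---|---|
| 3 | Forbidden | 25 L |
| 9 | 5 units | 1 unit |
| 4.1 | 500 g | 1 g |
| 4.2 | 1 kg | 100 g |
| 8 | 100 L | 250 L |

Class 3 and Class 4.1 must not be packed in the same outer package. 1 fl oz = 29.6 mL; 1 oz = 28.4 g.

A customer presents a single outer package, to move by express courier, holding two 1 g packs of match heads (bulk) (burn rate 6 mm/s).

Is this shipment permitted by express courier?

No

With burn rate 6 mm/s (> 2 mm/s), the match heads (bulk) fall in Class 4.1.
Class 4.1 quantity: two 1 g packs = 2 g.
2 g > 1 g (express courier limit, Class 4.1) — over the limit.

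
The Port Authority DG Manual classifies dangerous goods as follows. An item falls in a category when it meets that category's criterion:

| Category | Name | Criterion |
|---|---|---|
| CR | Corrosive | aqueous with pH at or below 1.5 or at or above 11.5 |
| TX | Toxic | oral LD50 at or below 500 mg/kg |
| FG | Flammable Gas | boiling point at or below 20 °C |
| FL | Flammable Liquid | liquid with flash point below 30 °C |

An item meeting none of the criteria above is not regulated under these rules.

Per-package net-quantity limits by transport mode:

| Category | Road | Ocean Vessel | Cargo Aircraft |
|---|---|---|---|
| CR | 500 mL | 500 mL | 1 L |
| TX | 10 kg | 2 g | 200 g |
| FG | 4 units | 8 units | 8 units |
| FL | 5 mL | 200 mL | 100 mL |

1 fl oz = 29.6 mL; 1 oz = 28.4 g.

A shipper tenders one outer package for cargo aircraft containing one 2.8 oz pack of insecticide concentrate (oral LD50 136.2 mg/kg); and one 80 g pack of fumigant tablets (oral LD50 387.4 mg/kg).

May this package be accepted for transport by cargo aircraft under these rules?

Yes

With oral LD50 136.2 mg/kg (≤ 500 mg/kg), the insecticide concentrate falls in Category TX.
Oral LD50 387.4 mg/kg meets the Category TX criterion (Toxic), so the fumigant tablets are Category TX.
Category TX net quantity: (one 2.8 oz pack = 79.52 g) + 80 g = 159.52 g.
159.52 g ≤ 200 g (cargo aircraft limit, Category TX) — within limit.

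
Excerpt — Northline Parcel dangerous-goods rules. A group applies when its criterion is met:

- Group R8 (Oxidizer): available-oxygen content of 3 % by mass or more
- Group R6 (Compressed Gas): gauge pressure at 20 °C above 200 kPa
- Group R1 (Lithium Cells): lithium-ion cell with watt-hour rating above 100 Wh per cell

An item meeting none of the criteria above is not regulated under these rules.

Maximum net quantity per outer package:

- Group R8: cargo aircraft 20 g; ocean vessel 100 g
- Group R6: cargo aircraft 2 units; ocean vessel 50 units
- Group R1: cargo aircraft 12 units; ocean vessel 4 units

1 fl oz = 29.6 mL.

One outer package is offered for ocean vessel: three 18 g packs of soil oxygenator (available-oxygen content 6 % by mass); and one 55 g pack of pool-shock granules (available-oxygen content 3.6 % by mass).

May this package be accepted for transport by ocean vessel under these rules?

No

The soil oxygenator has available-oxygen content 6 % by mass, which is ≥ 3 % by mass, so it is Group R8 (Oxidizer).
Pool-shock granules: available-oxygen content 3.6 % by mass ≥ 3 % by mass → Group R8 (Oxidizer).
Total Group R8: (three 18 g packs = 54 g) + 55 g = 109 g.
That exceeds the Group R8 ocean vessel limit of 100 g.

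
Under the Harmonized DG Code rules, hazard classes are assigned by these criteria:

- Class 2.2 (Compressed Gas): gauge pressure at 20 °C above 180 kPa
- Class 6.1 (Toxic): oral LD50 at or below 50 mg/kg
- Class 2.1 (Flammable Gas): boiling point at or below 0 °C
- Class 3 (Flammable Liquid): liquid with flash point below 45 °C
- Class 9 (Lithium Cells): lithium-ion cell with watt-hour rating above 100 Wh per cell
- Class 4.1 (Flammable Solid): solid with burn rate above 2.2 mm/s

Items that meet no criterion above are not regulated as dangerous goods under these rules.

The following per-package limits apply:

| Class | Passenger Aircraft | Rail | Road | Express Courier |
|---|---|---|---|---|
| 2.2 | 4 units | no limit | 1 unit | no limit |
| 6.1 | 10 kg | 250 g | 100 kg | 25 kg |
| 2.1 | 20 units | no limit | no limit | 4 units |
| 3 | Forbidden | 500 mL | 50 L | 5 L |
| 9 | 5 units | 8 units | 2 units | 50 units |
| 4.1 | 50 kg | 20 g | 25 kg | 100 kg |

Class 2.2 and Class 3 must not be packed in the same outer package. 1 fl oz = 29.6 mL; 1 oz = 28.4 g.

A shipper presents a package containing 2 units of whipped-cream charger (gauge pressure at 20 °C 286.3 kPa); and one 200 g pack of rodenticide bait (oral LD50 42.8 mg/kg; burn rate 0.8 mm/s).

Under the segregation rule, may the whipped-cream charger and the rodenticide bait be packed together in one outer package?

Yes

Gauge pressure at 20 °C 286.3 kPa meets the Class 2.2 criterion (Compressed Gas), so the whipped-cream charger is Class 2.2.
With oral LD50 42.8 mg/kg (≤ 50 mg/kg), the rodenticide bait falls in Class 6.1.
No segregation rule bars Class 2.2 with Class 6.1.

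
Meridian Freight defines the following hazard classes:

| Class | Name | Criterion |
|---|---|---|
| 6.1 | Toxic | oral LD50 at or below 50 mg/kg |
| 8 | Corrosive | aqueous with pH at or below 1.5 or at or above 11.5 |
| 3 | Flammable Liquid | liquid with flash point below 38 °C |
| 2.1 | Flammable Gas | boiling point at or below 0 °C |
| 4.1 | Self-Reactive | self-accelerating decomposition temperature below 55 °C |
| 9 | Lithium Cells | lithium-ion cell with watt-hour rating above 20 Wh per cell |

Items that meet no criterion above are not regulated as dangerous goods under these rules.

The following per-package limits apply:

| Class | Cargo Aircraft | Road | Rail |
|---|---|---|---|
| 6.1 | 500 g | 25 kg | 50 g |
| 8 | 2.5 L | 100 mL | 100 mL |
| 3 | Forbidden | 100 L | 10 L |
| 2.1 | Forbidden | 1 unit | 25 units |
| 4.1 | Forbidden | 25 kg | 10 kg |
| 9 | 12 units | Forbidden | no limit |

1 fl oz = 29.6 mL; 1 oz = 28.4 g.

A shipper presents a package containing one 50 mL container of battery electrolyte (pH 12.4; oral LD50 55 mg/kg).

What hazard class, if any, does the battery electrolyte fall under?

pH 12.4 meets the Class 8 criterion (Corrosive), so the battery electrolyte is Class 8.

Class 8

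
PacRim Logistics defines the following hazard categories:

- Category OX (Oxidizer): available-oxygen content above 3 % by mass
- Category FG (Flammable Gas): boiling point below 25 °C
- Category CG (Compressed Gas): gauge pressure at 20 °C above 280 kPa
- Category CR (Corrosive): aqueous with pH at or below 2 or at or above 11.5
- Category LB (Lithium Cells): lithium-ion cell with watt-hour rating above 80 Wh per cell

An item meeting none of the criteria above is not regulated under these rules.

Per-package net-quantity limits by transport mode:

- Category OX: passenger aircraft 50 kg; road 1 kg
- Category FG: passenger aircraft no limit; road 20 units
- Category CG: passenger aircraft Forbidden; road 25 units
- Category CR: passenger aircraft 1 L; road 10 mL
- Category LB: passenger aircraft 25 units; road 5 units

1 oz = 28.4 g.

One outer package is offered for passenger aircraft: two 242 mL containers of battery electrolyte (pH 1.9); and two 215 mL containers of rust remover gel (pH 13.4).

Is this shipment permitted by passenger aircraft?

Yes

pH 1.9 meets the Category CR criterion (Corrosive), so the battery electrolyte is Category CR.
The rust remover gel has pH 13.4, which is ≥ 11.5, so it is Category CR (Corrosive).
Category CR net quantity: (two 242 mL containers = 484 mL) + (two 215 mL containers = 430 mL) = 914 mL.
That is within the Category CR passenger aircraft limit of 1 L.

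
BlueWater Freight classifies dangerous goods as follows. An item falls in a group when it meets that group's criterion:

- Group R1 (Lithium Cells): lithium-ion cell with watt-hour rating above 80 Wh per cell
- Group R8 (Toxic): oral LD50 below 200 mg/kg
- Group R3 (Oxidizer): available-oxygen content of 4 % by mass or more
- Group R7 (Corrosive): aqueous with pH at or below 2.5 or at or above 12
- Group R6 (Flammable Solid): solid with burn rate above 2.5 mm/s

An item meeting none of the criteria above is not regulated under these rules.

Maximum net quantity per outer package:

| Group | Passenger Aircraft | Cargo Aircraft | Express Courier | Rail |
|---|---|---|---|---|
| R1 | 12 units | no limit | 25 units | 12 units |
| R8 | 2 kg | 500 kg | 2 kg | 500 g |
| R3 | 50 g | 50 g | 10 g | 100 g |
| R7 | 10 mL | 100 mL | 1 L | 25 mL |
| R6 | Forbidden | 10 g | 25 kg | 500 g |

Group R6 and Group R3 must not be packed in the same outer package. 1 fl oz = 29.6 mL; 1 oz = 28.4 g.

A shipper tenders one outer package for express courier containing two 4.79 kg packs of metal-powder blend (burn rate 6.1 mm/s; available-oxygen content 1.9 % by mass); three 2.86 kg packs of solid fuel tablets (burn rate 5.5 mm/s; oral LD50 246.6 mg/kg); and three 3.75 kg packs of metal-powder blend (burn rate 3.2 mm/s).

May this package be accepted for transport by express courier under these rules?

Burn rate 6.1 mm/s meets the Group R6 criterion (Flammable Solid), so the metal-powder blend is Group R6.
Burn rate 5.5 mm/s meets the Group R6 criterion (Flammable Solid), so the solid fuel tablets are Group R6.
With burn rate 3.2 mm/s (> 2.5 mm/s), the metal-powder blend falls in Group R6.
Total Group R6: (two 4.79 kg packs = 9.58 kg) + (three 2.86 kg packs = 8.58 kg) + (three 3.75 kg packs = 11.25 kg) = 29.41 kg.
29.41 kg > 25 kg (express courier limit, Group R6) — over the limit.

No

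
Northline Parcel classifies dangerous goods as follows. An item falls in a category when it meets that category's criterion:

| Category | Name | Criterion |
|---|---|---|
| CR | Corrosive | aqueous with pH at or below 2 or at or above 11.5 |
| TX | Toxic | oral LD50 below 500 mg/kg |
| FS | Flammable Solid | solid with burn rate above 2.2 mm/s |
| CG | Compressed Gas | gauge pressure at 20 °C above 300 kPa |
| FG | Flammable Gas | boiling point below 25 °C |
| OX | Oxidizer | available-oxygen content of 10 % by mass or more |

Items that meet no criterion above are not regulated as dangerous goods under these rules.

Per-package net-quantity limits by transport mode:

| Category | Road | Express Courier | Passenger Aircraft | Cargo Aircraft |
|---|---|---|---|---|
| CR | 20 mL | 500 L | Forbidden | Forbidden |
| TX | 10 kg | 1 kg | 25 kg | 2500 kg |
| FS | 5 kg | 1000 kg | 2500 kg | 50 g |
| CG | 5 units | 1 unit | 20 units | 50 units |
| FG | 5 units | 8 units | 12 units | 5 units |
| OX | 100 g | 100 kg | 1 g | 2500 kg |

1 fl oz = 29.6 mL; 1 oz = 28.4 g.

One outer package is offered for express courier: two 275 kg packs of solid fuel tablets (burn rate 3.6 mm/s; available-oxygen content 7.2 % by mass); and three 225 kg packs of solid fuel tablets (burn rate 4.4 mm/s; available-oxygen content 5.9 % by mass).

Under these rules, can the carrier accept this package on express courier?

Solid fuel tablets: burn rate 3.6 mm/s > 2.2 mm/s → Category FS (Flammable Solid).
Burn rate 4.4 mm/s meets the Category FS criterion (Flammable Solid), so the solid fuel tablets are Category FS.
Total Category FS: (two 275 kg packs = 550 kg) + (three 225 kg packs = 675 kg) = 1225 kg.
1225 kg exceeds the express courier limit of 1000 kg for Category FS.

No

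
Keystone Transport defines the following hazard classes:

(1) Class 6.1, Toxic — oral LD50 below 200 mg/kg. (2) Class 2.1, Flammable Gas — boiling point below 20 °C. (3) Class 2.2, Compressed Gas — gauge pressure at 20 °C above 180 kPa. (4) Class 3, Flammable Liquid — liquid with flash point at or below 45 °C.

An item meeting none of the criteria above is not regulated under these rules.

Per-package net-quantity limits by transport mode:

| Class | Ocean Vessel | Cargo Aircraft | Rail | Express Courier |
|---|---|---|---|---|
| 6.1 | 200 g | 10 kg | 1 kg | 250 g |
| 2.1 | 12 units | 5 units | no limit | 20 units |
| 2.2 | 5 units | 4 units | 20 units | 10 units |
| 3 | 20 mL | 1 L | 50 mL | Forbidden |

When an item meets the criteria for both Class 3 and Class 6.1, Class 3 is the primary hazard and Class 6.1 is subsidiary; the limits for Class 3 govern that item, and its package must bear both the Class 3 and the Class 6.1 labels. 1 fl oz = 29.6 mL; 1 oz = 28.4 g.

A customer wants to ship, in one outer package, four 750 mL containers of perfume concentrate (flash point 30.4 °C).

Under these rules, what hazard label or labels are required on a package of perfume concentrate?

Class 3

Flash point 30.4 °C meets the Class 3 criterion (Flammable Liquid), so the perfume concentrate is Class 3.
Only the Class 3 label is required.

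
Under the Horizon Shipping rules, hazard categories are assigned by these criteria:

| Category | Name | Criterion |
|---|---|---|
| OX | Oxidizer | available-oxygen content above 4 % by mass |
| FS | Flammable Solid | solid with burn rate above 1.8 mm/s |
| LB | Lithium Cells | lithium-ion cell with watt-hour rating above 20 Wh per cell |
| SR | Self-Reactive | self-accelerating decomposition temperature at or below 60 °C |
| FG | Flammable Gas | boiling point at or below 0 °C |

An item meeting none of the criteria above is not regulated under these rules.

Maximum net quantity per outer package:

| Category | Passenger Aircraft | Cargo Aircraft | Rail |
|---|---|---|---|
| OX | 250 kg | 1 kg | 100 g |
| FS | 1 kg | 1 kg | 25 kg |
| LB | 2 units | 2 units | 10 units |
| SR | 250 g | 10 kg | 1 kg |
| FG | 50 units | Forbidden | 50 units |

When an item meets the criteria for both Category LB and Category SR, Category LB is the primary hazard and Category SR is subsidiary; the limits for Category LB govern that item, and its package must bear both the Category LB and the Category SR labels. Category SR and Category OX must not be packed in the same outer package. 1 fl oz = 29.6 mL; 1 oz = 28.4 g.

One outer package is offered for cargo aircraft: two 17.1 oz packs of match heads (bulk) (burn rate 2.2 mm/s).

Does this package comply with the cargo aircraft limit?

Yes

The match heads (bulk) have burn rate 2.2 mm/s, which is > 1.8 mm/s, so they are Category FS (Flammable Solid).
Category FS quantity: two 17.1 oz packs = 971.28 g.
That is within the Category FS cargo aircraft limit of 1 kg.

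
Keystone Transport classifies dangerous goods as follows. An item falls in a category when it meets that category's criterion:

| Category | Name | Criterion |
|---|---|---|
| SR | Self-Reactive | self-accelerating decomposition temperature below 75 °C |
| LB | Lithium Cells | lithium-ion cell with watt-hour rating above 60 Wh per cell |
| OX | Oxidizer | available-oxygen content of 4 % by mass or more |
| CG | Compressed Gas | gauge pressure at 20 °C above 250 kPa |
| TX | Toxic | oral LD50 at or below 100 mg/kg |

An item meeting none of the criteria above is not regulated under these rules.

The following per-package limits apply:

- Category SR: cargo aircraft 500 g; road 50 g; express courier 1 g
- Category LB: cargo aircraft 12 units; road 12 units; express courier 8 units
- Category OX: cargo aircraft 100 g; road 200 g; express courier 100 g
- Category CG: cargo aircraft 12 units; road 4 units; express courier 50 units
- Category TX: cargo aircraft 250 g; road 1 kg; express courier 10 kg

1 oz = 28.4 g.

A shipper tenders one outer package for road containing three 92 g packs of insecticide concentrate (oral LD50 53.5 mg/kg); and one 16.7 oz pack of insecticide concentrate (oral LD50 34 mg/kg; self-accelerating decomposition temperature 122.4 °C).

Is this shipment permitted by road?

The insecticide concentrate has oral LD50 53.5 mg/kg, which is ≤ 100 mg/kg, so it is Category TX (Toxic).
With oral LD50 34 mg/kg (≤ 100 mg/kg), the insecticide concentrate falls in Category TX.
Category TX net quantity: (three 92 g packs = 276 g) + (one 16.7 oz pack = 474.28 g) = 750.28 g.
750.28 g ≤ 1 kg (road limit, Category TX) — within limit.

Yes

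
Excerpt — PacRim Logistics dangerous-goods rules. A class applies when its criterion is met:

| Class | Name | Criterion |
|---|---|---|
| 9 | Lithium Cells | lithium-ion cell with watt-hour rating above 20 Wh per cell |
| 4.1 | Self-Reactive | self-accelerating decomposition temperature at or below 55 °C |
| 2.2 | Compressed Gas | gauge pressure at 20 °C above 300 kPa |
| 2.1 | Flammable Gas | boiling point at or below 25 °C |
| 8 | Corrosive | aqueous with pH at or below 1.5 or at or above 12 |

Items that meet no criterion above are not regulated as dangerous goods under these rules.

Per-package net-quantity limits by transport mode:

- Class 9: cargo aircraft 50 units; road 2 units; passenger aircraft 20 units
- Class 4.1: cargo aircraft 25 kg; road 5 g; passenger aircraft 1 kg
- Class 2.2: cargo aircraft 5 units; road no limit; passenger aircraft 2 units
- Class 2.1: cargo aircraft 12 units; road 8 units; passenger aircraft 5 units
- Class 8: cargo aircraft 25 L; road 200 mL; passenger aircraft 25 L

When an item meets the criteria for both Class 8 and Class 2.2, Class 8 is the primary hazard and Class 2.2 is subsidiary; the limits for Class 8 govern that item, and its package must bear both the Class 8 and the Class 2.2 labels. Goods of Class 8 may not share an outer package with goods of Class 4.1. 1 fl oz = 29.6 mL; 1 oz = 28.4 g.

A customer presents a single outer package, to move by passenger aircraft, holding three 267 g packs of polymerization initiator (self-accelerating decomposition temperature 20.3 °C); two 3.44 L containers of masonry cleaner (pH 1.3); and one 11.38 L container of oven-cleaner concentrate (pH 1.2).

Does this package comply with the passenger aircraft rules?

The polymerization initiator has self-accelerating decomposition temperature 20.3 °C, which is ≤ 55 °C, so it is Class 4.1 (Self-Reactive).
pH 1.3 meets the Class 8 criterion (Corrosive), so the masonry cleaner is Class 8.
Oven-cleaner concentrate: pH 1.2 ≤ 1.5 → Class 8 (Corrosive).
Total Class 8: (two 3.44 L containers = 6.88 L) + 11.38 L = 18.26 L.
18.26 L is within the passenger aircraft limit of 25 L for Class 8.
Class 4.1 quantity: three 267 g packs = 801 g.
That is within the Class 4.1 passenger aircraft limit of 1 kg.
Class 8 and Class 4.1 may not share an outer package.

No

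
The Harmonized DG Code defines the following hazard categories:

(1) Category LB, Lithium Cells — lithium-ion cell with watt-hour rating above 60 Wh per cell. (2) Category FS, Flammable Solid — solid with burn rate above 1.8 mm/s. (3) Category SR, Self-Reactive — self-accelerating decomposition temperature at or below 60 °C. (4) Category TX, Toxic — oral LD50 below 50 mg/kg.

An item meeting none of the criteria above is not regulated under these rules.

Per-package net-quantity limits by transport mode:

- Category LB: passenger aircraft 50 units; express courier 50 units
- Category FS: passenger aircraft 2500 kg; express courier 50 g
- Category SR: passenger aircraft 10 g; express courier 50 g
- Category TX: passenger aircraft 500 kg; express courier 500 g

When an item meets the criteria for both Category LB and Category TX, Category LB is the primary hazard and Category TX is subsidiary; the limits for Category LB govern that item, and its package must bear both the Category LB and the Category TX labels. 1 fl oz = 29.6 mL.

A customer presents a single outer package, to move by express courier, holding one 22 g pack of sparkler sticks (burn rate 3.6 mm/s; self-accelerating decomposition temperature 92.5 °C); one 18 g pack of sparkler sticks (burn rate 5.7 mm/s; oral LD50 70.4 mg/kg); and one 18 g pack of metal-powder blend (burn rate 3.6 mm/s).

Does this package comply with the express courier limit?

No

Sparkler sticks: burn rate 3.6 mm/s > 1.8 mm/s → Category FS (Flammable Solid).
The sparkler sticks have burn rate 5.7 mm/s, which is > 1.8 mm/s, so they are Category FS (Flammable Solid).
With burn rate 3.6 mm/s (> 1.8 mm/s), the metal-powder blend falls in Category FS.
Total Category FS: 22 g + 18 g + 18 g = 58 g.
58 g > 50 g (express courier limit, Category FS) — over the limit.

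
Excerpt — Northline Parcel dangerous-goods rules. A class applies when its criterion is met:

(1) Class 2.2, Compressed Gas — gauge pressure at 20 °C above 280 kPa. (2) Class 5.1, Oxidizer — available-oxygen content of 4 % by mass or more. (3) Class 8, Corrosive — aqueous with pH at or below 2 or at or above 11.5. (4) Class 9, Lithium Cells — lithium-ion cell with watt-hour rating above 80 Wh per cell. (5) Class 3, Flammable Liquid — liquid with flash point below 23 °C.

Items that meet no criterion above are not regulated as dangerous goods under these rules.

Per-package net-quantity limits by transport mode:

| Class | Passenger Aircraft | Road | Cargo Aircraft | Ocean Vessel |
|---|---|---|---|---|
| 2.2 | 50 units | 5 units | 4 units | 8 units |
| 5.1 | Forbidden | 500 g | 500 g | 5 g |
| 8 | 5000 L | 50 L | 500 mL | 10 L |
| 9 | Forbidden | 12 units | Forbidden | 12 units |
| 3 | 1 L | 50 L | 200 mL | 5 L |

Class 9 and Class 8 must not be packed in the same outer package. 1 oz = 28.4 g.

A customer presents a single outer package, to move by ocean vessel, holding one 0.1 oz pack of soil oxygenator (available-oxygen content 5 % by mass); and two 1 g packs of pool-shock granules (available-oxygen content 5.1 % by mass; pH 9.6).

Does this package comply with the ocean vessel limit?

The soil oxygenator has available-oxygen content 5 % by mass, which is ≥ 4 % by mass, so it is Class 5.1 (Oxidizer).
With available-oxygen content 5.1 % by mass (≥ 4 % by mass), the pool-shock granules fall in Class 5.1.
Total Class 5.1: (one 0.1 oz pack = 2.84 g) + (two 1 g packs = 2 g) = 4.84 g.
That is within the Class 5.1 ocean vessel limit of 5 g.

Yes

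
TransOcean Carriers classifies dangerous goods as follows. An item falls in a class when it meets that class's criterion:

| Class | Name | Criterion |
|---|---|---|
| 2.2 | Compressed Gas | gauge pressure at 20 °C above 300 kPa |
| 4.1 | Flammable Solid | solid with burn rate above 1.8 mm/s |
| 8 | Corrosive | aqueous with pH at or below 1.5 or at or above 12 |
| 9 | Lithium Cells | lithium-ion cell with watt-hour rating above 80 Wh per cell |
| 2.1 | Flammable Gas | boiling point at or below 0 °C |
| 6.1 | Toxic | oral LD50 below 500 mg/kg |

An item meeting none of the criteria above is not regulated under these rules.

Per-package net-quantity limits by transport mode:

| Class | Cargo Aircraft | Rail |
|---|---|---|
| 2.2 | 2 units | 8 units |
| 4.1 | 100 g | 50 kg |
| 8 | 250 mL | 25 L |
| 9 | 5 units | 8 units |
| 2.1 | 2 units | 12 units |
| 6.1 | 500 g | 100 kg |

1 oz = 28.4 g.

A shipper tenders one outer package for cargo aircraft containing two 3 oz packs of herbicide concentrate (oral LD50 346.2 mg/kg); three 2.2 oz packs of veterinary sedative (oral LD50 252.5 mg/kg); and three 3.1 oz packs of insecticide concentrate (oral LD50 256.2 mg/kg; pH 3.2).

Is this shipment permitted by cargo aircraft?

Herbicide concentrate: oral LD50 346.2 mg/kg < 500 mg/kg → Class 6.1 (Toxic).
Veterinary sedative: oral LD50 252.5 mg/kg < 500 mg/kg → Class 6.1 (Toxic).
Insecticide concentrate: oral LD50 256.2 mg/kg < 500 mg/kg → Class 6.1 (Toxic).
Total Class 6.1: (two 3 oz packs = 170.4 g) + (three 2.2 oz packs = 187.44 g) + (three 3.1 oz packs = 264.12 g) = 621.96 g.
That exceeds the Class 6.1 cargo aircraft limit of 500 g.

No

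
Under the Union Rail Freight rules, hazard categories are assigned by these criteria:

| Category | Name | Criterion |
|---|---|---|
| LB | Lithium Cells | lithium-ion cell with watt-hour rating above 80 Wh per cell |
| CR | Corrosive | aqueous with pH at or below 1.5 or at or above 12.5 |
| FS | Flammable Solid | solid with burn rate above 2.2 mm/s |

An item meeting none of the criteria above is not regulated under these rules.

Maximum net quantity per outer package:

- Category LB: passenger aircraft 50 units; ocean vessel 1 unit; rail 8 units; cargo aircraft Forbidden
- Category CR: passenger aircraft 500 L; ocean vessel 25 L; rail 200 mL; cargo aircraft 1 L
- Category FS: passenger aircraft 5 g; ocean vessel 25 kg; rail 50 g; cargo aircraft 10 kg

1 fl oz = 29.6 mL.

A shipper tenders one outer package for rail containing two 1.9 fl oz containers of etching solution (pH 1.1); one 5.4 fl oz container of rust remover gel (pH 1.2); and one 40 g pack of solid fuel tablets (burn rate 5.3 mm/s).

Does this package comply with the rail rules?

pH 1.1 meets the Category CR criterion (Corrosive), so the etching solution is Category CR.
Rust remover gel: pH 1.2 ≤ 1.5 → Category CR (Corrosive).
With burn rate 5.3 mm/s (> 2.2 mm/s), the solid fuel tablets fall in Category FS.
Category CR net quantity: (two 1.9 fl oz containers = 112.48 mL) + (one 5.4 fl oz container = 159.84 mL) = 272.32 mL.
272.32 mL exceeds the rail limit of 200 mL for Category CR.
Category FS quantity: 40 g.
40 g is within the rail limit of 50 g for Category FS.

No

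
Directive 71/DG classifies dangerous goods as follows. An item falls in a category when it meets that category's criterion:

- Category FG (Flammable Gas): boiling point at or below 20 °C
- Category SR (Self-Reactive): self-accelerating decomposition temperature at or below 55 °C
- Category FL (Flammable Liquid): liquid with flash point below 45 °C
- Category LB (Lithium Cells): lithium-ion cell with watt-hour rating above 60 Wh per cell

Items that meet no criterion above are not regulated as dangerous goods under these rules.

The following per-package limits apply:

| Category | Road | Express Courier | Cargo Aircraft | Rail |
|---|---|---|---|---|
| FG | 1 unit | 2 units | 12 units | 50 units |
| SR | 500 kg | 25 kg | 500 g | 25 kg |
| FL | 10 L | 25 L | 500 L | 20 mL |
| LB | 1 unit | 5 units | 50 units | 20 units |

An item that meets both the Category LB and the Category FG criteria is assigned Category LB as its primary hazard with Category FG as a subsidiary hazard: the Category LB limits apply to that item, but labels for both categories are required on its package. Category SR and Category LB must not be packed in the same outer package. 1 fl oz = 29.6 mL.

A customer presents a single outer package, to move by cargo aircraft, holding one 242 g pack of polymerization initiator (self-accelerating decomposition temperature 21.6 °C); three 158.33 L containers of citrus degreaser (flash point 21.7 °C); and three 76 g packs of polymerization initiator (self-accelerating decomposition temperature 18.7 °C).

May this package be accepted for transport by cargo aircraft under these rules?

Yes

Polymerization initiator: self-accelerating decomposition temperature 21.6 °C ≤ 55 °C → Category SR (Self-Reactive).
With flash point 21.7 °C (< 45 °C), the citrus degreaser falls in Category FL.
Polymerization initiator: self-accelerating decomposition temperature 18.7 °C ≤ 55 °C → Category SR (Self-Reactive).
Total Category SR: 242 g + (three 76 g packs = 228 g) = 470 g.
470 g ≤ 500 g (cargo aircraft limit, Category SR) — within limit.
Category FL quantity: three 158.33 L containers = 474.99 L.
474.99 L ≤ 500 L (cargo aircraft limit, Category FL) — within limit.
The segregation rule (Category SR with Category LB) does not apply to Category SR with Category FL.
Every hazard category is within its cargo aircraft limit and no segregation rule is violated.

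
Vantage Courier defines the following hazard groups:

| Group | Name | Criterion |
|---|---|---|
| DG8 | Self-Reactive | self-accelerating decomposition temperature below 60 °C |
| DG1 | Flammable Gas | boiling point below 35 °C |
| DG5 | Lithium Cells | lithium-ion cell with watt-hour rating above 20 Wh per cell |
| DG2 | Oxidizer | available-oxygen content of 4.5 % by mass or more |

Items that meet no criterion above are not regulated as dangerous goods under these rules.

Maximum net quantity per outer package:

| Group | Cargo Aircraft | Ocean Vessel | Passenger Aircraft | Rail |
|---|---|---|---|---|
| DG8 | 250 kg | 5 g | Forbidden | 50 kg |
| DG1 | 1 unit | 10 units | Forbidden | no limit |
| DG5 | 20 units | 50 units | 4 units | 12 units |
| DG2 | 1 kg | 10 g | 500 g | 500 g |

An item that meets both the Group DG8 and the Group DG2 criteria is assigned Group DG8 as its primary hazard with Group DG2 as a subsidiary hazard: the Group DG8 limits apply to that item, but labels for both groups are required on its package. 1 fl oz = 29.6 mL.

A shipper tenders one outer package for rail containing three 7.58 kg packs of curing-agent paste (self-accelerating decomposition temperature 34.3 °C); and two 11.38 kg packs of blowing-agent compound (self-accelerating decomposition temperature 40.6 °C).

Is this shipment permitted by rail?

The curing-agent paste has self-accelerating decomposition temperature 34.3 °C, which is < 60 °C, so it is Group DG8 (Self-Reactive).
With self-accelerating decomposition temperature 40.6 °C (< 60 °C), the blowing-agent compound falls in Group DG8.
Total Group DG8: (three 7.58 kg packs = 22.74 kg) + (two 11.38 kg packs = 22.76 kg) = 45.5 kg.
45.5 kg ≤ 50 kg (rail limit, Group DG8) — within limit.

Yes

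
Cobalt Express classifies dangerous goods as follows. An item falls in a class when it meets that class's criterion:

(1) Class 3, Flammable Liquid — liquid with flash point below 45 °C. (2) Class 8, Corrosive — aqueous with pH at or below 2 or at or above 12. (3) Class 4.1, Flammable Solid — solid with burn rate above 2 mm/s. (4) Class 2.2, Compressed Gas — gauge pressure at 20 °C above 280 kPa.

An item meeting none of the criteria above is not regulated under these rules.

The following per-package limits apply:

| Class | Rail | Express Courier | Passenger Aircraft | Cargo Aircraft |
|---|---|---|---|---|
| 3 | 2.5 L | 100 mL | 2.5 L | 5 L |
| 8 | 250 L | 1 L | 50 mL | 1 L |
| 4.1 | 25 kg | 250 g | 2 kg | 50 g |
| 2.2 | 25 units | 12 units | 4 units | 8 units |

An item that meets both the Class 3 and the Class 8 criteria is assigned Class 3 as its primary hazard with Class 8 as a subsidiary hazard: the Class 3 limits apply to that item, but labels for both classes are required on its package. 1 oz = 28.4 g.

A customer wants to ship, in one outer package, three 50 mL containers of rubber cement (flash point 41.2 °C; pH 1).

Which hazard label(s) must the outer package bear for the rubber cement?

Flash point 41.2 °C meets the Class 3 criterion (Flammable Liquid), so the rubber cement is Class 3.
pH 1 meets the Class 8 criterion (Corrosive), so the rubber cement is Class 8.
By the precedence rule Class 3 is primary and Class 8 is subsidiary, and that rule requires both labels on the package.

Class 3 and 8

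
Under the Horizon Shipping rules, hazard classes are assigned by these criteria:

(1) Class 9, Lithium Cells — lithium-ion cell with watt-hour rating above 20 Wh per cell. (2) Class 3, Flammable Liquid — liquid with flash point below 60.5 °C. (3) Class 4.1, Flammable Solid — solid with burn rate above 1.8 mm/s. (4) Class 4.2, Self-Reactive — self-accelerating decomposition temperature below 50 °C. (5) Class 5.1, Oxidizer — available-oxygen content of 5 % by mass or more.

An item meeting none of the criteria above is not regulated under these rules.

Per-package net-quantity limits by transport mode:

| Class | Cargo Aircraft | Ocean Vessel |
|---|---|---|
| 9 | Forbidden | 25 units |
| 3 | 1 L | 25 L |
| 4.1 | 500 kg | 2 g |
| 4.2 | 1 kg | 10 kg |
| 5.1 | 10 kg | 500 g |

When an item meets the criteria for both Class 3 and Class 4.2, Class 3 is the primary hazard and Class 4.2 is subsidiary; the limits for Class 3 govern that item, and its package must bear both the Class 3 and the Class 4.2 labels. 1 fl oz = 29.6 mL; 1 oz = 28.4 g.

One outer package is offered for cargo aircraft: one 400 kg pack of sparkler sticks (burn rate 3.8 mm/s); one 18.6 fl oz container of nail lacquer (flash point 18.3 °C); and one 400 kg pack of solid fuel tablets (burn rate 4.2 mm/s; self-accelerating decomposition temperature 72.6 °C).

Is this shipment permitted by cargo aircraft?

No

The sparkler sticks have burn rate 3.8 mm/s, which is > 1.8 mm/s, so they are Class 4.1 (Flammable Solid).
With flash point 18.3 °C (< 60.5 °C), the nail lacquer falls in Class 3.
The solid fuel tablets have burn rate 4.2 mm/s, which is > 1.8 mm/s, so they are Class 4.1 (Flammable Solid).
Class 4.1 net quantity: 400 kg + 400 kg = 800 kg.
800 kg exceeds the cargo aircraft limit of 500 kg for Class 4.1.
Class 3 quantity: one 18.6 fl oz container = 550.56 mL.
That is within the Class 3 cargo aircraft limit of 1 L.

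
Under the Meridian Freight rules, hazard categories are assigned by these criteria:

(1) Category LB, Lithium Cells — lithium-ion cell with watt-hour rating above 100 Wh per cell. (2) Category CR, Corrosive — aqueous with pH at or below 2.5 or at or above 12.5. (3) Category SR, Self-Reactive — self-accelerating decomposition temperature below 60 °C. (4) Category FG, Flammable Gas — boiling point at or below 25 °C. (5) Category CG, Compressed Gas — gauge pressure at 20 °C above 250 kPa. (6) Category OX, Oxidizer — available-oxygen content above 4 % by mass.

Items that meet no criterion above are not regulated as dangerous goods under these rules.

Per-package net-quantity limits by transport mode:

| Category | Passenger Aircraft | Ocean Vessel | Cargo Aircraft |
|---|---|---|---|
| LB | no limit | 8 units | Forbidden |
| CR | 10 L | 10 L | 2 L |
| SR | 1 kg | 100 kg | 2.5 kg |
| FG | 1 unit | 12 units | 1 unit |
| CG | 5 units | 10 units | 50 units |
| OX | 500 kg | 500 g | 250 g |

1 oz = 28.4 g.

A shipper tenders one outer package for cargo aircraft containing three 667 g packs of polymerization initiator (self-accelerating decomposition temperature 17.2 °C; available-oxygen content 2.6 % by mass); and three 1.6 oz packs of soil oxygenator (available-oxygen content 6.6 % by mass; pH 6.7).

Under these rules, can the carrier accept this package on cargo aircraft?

With self-accelerating decomposition temperature 17.2 °C (< 60 °C), the polymerization initiator falls in Category SR.
With available-oxygen content 6.6 % by mass (> 4 % by mass), the soil oxygenator falls in Category OX.
Category OX quantity: three 1.6 oz packs = 136.32 g.
136.32 g ≤ 250 g (cargo aircraft limit, Category OX) — within limit.
Category SR quantity: three 667 g packs = 2.001 kg.
That is within the Category SR cargo aircraft limit of 2.5 kg.
Every hazard category is within its cargo aircraft limit and no segregation rule is violated.

Yes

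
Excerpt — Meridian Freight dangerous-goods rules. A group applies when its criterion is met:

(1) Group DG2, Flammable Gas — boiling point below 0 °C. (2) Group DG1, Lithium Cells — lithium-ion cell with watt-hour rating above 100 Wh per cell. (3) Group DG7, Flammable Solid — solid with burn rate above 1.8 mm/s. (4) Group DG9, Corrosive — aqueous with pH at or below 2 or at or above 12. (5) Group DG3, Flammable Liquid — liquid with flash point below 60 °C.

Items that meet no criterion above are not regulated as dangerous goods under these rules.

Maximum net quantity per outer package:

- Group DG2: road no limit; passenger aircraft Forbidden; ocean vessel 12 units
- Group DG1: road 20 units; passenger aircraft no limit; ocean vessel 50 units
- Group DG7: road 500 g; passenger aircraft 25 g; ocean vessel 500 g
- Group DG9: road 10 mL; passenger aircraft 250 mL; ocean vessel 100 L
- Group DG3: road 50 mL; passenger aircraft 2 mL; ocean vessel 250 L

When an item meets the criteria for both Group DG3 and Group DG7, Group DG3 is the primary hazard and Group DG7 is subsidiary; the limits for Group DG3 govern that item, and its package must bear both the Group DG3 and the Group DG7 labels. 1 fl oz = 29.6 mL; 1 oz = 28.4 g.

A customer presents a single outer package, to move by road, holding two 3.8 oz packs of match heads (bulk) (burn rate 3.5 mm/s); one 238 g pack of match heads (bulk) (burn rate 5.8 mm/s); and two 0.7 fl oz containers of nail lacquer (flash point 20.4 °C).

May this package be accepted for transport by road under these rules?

Yes

The match heads (bulk) have burn rate 3.5 mm/s, which is > 1.8 mm/s, so they are Group DG7 (Flammable Solid).
With burn rate 5.8 mm/s (> 1.8 mm/s), the match heads (bulk) fall in Group DG7.
With flash point 20.4 °C (< 60 °C), the nail lacquer falls in Group DG3.
Total Group DG7: (two 3.8 oz packs = 215.84 g) + 238 g = 453.84 g.
That is within the Group DG7 road limit of 500 g.
Group DG3 quantity: two 0.7 fl oz containers = 41.44 mL.
41.44 mL is within the road limit of 50 mL for Group DG3.
Every hazard group is within its road limit and no segregation rule is violated.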